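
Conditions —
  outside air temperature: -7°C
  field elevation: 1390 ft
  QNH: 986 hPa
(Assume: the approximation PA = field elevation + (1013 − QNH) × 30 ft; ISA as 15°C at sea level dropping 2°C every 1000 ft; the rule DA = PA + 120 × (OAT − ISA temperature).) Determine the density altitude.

Pressure altitude = 1390 + (1013 − 986) × 30 = 1390 + (+810) = 2200 ft.
ISA temperature at 2200 ft = 15 − 2 × (2200/1000) = 10.6°C.
ISA deviation = -7 − 10.6 = -17.6°C.
Density altitude = 2200 + 120 × (-17.6) = 88 ft.

88 ft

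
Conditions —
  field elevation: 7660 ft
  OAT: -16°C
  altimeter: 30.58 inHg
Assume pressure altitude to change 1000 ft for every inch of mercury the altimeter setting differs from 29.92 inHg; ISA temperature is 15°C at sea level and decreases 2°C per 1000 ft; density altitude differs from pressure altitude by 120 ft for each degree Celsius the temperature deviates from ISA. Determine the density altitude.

4960 ft

Pressure altitude = 7660 + (29.92 − 30.58) × 1000 = 7660 + (-660) = 7000 ft.
ISA temperature at 7000 ft = 15 − 2 × (7000/1000) = 1°C.
ISA deviation = -16 − 1 = -17°C.
Density altitude = 7000 + 120 × (-17) = 4960 ft.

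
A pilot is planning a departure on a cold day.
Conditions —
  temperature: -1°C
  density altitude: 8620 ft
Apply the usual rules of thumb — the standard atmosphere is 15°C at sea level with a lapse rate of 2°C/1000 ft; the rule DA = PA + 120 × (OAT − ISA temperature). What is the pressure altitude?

8500 ft

DA = PA + 120 × (OAT − (15 − 2·PA/1000)) = PA + 120·OAT − 1800 + 0.24·PA = 1.24·PA + 120·OAT − 1800.
So 1.24·PA = 8620 − 120 × (-1) + 1800 = 10540.
PA = 10540 / 1.24 = 8500 ft.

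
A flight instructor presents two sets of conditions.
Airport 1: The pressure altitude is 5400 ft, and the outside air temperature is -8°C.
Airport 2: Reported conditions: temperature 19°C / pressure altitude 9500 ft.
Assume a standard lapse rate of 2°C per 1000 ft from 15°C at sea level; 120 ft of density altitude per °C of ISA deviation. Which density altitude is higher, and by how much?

Airport 1: ISA temp = 4.2°C, deviation -12.2°C, DA = 5400 + 120 × (-12.2) = 3936 ft.
Airport 2: ISA temp = -4°C, deviation +23°C, DA = 9500 + 120 × 23 = 12260 ft.
Airport 2 is higher by 12260 − 3936 = 8324 ft.

Airport 2 by 8324 ft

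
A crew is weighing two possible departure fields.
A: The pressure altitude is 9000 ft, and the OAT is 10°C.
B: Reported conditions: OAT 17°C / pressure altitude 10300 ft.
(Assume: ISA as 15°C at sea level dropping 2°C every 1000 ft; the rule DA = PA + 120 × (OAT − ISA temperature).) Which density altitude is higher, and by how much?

A: ISA temp = -3°C, deviation +13°C, DA = 9000 + 120 × 13 = 10560 ft.
B: ISA temp = -5.6°C, deviation +22.6°C, DA = 10300 + 120 × 22.6 = 13012 ft.
B is higher by 13012 − 10560 = 2452 ft.

B by 2452 ft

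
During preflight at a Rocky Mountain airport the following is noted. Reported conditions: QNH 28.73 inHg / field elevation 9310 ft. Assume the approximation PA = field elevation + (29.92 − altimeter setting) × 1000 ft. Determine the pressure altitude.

10500 ft

Pressure correction = (29.92 − 28.73) × 1000 = +1190 ft.
Pressure altitude = 9310 + (+1190) = 10500 ft.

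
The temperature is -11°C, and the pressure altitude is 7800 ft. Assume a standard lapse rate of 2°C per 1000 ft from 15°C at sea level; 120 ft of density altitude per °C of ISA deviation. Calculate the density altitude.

6552 ft

ISA temperature at 7800 ft = 15 − 2 × (7800/1000) = -0.6°C.
ISA deviation = -11 − (-0.6) = -10.4°C.
Density altitude = 7800 + 120 × (-10.4) = 7800 + (-1248) = 6552 ft.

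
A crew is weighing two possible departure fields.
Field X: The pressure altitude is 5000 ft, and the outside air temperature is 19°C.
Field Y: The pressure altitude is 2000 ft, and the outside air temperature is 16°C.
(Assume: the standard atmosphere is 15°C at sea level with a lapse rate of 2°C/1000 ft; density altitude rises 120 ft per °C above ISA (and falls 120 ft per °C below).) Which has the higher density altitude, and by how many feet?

Field X by 4080 ft

Field X: ISA temp = 5°C, deviation +14°C, DA = 5000 + 120 × 14 = 6680 ft.
Field Y: ISA temp = 11°C, deviation +5°C, DA = 2000 + 120 × 5 = 2600 ft.
Field X is higher by 6680 − 2600 = 4080 ft.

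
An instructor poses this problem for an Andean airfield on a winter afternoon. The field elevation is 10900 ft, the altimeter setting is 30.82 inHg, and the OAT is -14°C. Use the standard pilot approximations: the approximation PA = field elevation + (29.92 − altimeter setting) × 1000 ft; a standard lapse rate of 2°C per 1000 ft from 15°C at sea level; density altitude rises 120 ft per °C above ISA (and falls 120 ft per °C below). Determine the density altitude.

8920 ft

Pressure altitude = 10900 + (29.92 − 30.82) × 1000 = 10900 + (-900) = 10000 ft.
ISA temperature at 10000 ft = 15 − 2 × (10000/1000) = -5°C.
ISA deviation = -14 − (-5) = -9°C.
Density altitude = 10000 + 120 × (-9) = 8920 ft.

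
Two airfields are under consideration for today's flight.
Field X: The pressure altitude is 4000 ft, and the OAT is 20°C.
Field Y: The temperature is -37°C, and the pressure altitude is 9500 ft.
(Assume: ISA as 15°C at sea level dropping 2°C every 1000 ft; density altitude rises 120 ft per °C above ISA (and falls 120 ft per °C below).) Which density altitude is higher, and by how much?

Field X: ISA temp = 7°C, deviation +13°C, DA = 4000 + 120 × 13 = 5560 ft.
Field Y: ISA temp = -4°C, deviation -33°C, DA = 9500 + 120 × (-33) = 5540 ft.
Field X is higher by 5560 − 5540 = 20 ft.

Field X by 20 ft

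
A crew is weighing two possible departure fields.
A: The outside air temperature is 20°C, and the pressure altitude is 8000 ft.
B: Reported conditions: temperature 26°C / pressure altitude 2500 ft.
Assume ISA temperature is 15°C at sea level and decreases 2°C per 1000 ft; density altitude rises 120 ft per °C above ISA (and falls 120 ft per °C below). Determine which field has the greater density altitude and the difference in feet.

A: ISA temp = -1°C, deviation +21°C, DA = 8000 + 120 × 21 = 10520 ft.
B: ISA temp = 10°C, deviation +16°C, DA = 2500 + 120 × 16 = 4420 ft.
A is higher by 10520 − 4420 = 6100 ft.

A by 6100 ft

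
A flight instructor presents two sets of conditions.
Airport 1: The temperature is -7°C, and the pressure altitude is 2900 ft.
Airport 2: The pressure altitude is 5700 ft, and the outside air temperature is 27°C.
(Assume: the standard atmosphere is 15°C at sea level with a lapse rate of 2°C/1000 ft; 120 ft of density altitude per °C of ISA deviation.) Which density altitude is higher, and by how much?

Airport 1: ISA temp = 9.2°C, deviation -16.2°C, DA = 2900 + 120 × (-16.2) = 956 ft.
Airport 2: ISA temp = 3.6°C, deviation +23.4°C, DA = 5700 + 120 × 23.4 = 8508 ft.
Airport 2 is higher by 8508 − 956 = 7552 ft.

Airport 2 by 7552 ft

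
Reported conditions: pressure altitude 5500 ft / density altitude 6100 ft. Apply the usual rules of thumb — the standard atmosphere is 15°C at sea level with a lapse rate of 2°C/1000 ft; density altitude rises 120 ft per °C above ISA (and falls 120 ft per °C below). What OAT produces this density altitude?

9°C

Density altitude − pressure altitude = 6100 − 5500 = +600 ft.
At 120 ft/°C that is an ISA deviation of 600/120 = +5°C.
ISA temperature at 5500 ft = 15 − 2 × (5500/1000) = 4°C.
OAT = ISA + deviation = 4 + (+5) = 9°C.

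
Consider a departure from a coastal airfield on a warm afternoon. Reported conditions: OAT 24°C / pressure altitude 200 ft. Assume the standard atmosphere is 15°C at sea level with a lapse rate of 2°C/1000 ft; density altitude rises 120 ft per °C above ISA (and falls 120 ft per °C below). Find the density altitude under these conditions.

1328 ft

ISA temperature at 200 ft = 15 − 2 × (200/1000) = 14.6°C.
ISA deviation = 24 − 14.6 = +9.4°C.
Density altitude = 200 + 120 × (9.4) = 200 + (+1128) = 1328 ft.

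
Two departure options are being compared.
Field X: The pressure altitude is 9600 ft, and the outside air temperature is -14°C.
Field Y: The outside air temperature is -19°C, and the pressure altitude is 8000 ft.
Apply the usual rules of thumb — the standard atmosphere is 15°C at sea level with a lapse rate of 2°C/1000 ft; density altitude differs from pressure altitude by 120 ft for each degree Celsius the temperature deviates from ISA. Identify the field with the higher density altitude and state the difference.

Field X by 2584 ft

Field X: ISA temp = -4.2°C, deviation -9.8°C, DA = 9600 + 120 × (-9.8) = 8424 ft.
Field Y: ISA temp = -1°C, deviation -18°C, DA = 8000 + 120 × (-18) = 5840 ft.
Field X is higher by 8424 − 5840 = 2584 ft.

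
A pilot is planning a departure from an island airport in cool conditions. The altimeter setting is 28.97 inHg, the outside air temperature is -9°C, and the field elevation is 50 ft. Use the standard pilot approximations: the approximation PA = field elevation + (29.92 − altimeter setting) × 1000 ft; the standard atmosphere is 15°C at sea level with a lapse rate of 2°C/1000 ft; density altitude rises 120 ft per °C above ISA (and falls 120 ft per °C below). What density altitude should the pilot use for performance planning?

Pressure altitude = 50 + (29.92 − 28.97) × 1000 = 50 + (+950) = 1000 ft.
ISA temperature at 1000 ft = 15 − 2 × (1000/1000) = 13°C.
ISA deviation = -9 − 13 = -22°C.
Density altitude = 1000 + 120 × (-22) = -1640 ft.

-1640 ft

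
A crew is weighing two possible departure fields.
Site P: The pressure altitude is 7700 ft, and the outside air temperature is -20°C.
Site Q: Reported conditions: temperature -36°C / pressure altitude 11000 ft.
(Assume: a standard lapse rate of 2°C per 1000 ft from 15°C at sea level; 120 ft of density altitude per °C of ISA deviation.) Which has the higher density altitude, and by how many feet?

Site Q by 2172 ft

Site P: ISA temp = -0.4°C, deviation -19.6°C, DA = 7700 + 120 × (-19.6) = 5348 ft.
Site Q: ISA temp = -7°C, deviation -29°C, DA = 11000 + 120 × (-29) = 7520 ft.
Site Q is higher by 7520 − 5348 = 2172 ft.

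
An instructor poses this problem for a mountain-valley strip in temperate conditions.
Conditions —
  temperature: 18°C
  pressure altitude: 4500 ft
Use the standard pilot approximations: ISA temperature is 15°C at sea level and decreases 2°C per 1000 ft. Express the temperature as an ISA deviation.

ISA+12°C

ISA temperature at 4500 ft = 15 − 2 × (4500/1000) = 6°C.
Deviation = OAT − ISA = 18 − 6 = +12°C.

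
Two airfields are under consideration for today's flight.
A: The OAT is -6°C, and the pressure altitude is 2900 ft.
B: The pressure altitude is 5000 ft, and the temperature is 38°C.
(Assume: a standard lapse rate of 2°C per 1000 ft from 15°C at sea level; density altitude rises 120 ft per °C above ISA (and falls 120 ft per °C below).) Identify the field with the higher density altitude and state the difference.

A: ISA temp = 9.2°C, deviation -15.2°C, DA = 2900 + 120 × (-15.2) = 1076 ft.
B: ISA temp = 5°C, deviation +33°C, DA = 5000 + 120 × 33 = 8960 ft.
B is higher by 8960 − 1076 = 7884 ft.

B by 7884 ft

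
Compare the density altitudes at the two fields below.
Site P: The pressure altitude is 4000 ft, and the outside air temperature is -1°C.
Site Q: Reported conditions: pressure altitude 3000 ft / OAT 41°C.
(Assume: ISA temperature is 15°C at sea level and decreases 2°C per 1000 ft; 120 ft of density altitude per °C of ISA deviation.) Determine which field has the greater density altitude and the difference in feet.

Site Q by 3800 ft

Site P: ISA temp = 7°C, deviation -8°C, DA = 4000 + 120 × (-8) = 3040 ft.
Site Q: ISA temp = 9°C, deviation +32°C, DA = 3000 + 120 × 32 = 6840 ft.
Site Q is higher by 6840 − 3040 = 3800 ft.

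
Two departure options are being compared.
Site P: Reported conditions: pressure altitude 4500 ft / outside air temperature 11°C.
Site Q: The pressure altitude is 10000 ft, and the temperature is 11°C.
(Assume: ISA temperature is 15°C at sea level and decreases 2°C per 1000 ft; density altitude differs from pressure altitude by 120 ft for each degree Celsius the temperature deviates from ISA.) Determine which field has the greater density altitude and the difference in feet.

Site P: ISA temp = 6°C, deviation +5°C, DA = 4500 + 120 × 5 = 5100 ft.
Site Q: ISA temp = -5°C, deviation +16°C, DA = 10000 + 120 × 16 = 11920 ft.
Site Q is higher by 11920 − 5100 = 6820 ft.

Site Q by 6820 ft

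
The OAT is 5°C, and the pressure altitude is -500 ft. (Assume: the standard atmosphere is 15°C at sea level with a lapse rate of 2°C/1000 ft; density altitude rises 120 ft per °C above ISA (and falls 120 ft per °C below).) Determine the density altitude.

-1820 ft

ISA temperature at -500 ft = 15 − 2 × (-500/1000) = 16°C.
ISA deviation = 5 − 16 = -11°C.
Density altitude = -500 + 120 × (-11) = -500 + (-1320) = -1820 ft.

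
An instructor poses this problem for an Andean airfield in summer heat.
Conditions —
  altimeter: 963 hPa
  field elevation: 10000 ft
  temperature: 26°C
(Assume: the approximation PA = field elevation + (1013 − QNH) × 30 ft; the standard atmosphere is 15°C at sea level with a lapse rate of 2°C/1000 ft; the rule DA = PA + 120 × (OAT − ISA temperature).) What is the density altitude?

15580 ft

Pressure altitude = 10000 + (1013 − 963) × 30 = 10000 + (+1500) = 11500 ft.
ISA temperature at 11500 ft = 15 − 2 × (11500/1000) = -8°C.
ISA deviation = 26 − (-8) = +34°C.
Density altitude = 11500 + 120 × (34) = 15580 ft.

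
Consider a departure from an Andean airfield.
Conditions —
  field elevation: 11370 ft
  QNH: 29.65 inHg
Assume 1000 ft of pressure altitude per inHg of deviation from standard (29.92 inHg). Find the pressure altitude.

11640 ft

Pressure correction = (29.92 − 29.65) × 1000 = +270 ft.
Pressure altitude = 11370 + (+270) = 11640 ft.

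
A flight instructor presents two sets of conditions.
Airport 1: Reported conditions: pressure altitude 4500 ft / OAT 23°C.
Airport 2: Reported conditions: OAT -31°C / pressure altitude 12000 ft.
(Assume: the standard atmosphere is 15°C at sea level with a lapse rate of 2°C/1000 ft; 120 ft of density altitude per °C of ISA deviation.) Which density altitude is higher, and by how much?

Airport 2 by 2820 ft

Airport 1: ISA temp = 6°C, deviation +17°C, DA = 4500 + 120 × 17 = 6540 ft.
Airport 2: ISA temp = -9°C, deviation -22°C, DA = 12000 + 120 × (-22) = 9360 ft.
Airport 2 is higher by 9360 − 6540 = 2820 ft.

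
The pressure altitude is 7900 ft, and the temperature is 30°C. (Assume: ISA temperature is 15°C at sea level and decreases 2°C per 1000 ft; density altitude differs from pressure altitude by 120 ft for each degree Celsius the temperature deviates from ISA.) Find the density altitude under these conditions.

ISA temperature at 7900 ft = 15 − 2 × (7900/1000) = -0.8°C.
ISA deviation = 30 − (-0.8) = +30.8°C.
Density altitude = 7900 + 120 × (30.8) = 7900 + (+3696) = 11596 ft.

11596 ft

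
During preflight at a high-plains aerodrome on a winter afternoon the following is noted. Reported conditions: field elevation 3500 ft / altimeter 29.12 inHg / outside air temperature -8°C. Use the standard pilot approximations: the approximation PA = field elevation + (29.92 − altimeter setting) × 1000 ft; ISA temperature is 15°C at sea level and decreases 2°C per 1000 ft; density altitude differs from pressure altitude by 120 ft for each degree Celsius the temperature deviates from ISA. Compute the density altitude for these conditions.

2572 ft

Pressure altitude = 3500 + (29.92 − 29.12) × 1000 = 3500 + (+800) = 4300 ft.
ISA temperature at 4300 ft = 15 − 2 × (4300/1000) = 6.4°C.
ISA deviation = -8 − 6.4 = -14.4°C.
Density altitude = 4300 + 120 × (-14.4) = 2572 ft.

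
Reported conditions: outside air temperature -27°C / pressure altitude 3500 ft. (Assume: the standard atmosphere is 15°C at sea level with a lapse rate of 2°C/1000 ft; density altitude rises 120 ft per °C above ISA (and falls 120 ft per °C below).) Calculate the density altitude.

-700 ft

ISA temperature at 3500 ft = 15 − 2 × (3500/1000) = 8°C.
ISA deviation = -27 − 8 = -35°C.
Density altitude = 3500 + 120 × (-35) = 3500 + (-4200) = -700 ft.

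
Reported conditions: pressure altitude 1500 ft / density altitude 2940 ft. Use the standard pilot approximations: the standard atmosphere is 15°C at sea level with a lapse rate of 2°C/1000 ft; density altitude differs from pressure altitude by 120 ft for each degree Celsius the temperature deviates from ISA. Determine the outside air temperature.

24°C

Density altitude − pressure altitude = 2940 − 1500 = +1440 ft.
At 120 ft/°C that is an ISA deviation of 1440/120 = +12°C.
ISA temperature at 1500 ft = 15 − 2 × (1500/1000) = 12°C.
OAT = ISA + deviation = 12 + (+12) = 24°C.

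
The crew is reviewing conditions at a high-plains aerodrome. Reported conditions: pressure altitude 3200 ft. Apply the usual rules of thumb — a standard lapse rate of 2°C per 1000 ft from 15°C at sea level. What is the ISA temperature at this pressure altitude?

ISA temperature = 15 − 2 × (3200/1000) = 15 − 6.4 = 8.6°C.

8.6°C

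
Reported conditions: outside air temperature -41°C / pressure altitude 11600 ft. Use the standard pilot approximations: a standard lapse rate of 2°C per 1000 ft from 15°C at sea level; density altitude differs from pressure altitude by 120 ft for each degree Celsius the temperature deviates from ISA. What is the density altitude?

ISA temperature at 11600 ft = 15 − 2 × (11600/1000) = -8.2°C.
ISA deviation = -41 − (-8.2) = -32.8°C.
Density altitude = 11600 + 120 × (-32.8) = 11600 + (-3936) = 7664 ft.

7664 ft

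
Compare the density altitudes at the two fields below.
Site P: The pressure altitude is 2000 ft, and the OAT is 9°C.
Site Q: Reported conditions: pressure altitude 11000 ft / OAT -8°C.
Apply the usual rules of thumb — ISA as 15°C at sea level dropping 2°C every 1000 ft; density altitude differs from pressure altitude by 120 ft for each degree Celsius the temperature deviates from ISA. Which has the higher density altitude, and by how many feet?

Site Q by 9120 ft

Site P: ISA temp = 11°C, deviation -2°C, DA = 2000 + 120 × (-2) = 1760 ft.
Site Q: ISA temp = -7°C, deviation -1°C, DA = 11000 + 120 × (-1) = 10880 ft.
Site Q is higher by 10880 − 1760 = 9120 ft.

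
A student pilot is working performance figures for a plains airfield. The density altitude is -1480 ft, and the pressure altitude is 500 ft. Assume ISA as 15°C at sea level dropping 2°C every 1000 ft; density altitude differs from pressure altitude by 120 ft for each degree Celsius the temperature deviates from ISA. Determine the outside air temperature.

-2.5°C

Density altitude − pressure altitude = -1480 − 500 = -1980 ft.
At 120 ft/°C that is an ISA deviation of -1980/120 = -16.5°C.
ISA temperature at 500 ft = 15 − 2 × (500/1000) = 14°C.
OAT = ISA + deviation = 14 + (-16.5) = -2.5°C.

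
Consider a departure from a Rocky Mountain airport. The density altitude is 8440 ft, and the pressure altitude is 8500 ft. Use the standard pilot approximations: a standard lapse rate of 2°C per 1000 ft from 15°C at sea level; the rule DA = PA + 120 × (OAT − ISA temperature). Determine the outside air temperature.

Density altitude − pressure altitude = 8440 − 8500 = -60 ft.
At 120 ft/°C that is an ISA deviation of -60/120 = -0.5°C.
ISA temperature at 8500 ft = 15 − 2 × (8500/1000) = -2°C.
OAT = ISA + deviation = -2 + (-0.5) = -2.5°C.

-2.5°C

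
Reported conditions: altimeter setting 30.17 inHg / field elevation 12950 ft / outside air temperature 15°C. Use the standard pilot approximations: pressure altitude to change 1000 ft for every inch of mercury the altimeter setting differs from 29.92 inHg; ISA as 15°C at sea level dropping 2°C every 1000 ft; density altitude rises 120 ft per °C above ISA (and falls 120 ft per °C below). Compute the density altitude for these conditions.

Pressure altitude = 12950 + (29.92 − 30.17) × 1000 = 12950 + (-250) = 12700 ft.
ISA temperature at 12700 ft = 15 − 2 × (12700/1000) = -10.4°C.
ISA deviation = 15 − (-10.4) = +25.4°C.
Density altitude = 12700 + 120 × (25.4) = 15748 ft.

15748 ft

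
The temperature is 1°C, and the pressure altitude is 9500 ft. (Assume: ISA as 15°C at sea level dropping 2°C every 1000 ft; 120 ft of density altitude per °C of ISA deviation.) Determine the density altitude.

10100 ft

ISA temperature at 9500 ft = 15 − 2 × (9500/1000) = -4°C.
ISA deviation = 1 − (-4) = +5°C.
Density altitude = 9500 + 120 × (5) = 9500 + (+600) = 10100 ft.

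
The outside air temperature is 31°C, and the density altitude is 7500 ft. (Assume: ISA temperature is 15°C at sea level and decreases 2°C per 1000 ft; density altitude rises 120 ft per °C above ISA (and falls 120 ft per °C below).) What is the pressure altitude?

DA = PA + 120 × (OAT − (15 − 2·PA/1000)) = PA + 120·OAT − 1800 + 0.24·PA = 1.24·PA + 120·OAT − 1800.
So 1.24·PA = 7500 − 120 × 31 + 1800 = 5580.
PA = 5580 / 1.24 = 4500 ft.

4500 ft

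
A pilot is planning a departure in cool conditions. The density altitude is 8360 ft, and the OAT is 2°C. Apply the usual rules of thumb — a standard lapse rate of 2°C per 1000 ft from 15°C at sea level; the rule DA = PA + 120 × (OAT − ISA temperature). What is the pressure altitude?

DA = PA + 120 × (OAT − (15 − 2·PA/1000)) = PA + 120·OAT − 1800 + 0.24·PA = 1.24·PA + 120·OAT − 1800.
So 1.24·PA = 8360 − 120 × 2 + 1800 = 9920.
PA = 9920 / 1.24 = 8000 ft.

8000 ft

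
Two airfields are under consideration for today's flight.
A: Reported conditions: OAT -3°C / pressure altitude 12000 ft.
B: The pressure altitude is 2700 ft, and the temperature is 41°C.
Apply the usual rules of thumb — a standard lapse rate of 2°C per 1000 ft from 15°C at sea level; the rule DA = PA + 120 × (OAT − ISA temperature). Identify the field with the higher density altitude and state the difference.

A: ISA temp = -9°C, deviation +6°C, DA = 12000 + 120 × 6 = 12720 ft.
B: ISA temp = 9.6°C, deviation +31.4°C, DA = 2700 + 120 × 31.4 = 6468 ft.
A is higher by 12720 − 6468 = 6252 ft.

A by 6252 ft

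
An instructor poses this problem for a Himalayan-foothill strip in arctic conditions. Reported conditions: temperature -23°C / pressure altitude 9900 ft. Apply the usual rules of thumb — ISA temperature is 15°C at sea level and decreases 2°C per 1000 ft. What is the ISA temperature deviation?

ISA-18.2°C

ISA temperature at 9900 ft = 15 − 2 × (9900/1000) = -4.8°C.
Deviation = OAT − ISA = -23 − (-4.8) = -18.2°C.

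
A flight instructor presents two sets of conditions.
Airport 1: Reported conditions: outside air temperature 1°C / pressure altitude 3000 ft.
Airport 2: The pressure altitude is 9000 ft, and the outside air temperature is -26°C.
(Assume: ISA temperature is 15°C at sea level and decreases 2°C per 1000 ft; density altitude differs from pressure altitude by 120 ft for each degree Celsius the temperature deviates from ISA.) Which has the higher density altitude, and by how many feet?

Airport 2 by 4200 ft

Airport 1: ISA temp = 9°C, deviation -8°C, DA = 3000 + 120 × (-8) = 2040 ft.
Airport 2: ISA temp = -3°C, deviation -23°C, DA = 9000 + 120 × (-23) = 6240 ft.
Airport 2 is higher by 6240 − 2040 = 4200 ft.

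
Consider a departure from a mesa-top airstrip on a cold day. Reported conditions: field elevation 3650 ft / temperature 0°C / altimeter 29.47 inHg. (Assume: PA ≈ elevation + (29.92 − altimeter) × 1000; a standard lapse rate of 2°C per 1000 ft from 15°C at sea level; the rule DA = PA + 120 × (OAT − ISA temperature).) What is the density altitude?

3284 ft

Pressure altitude = 3650 + (29.92 − 29.47) × 1000 = 3650 + (+450) = 4100 ft.
ISA temperature at 4100 ft = 15 − 2 × (4100/1000) = 6.8°C.
ISA deviation = 0 − 6.8 = -6.8°C.
Density altitude = 4100 + 120 × (-6.8) = 3284 ft.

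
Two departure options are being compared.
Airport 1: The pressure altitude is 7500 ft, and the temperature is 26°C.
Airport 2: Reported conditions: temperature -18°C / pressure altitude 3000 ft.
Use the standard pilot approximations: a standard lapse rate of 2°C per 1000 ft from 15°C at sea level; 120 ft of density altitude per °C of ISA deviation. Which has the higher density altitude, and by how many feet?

Airport 1 by 10860 ft

Airport 1: ISA temp = 0°C, deviation +26°C, DA = 7500 + 120 × 26 = 10620 ft.
Airport 2: ISA temp = 9°C, deviation -27°C, DA = 3000 + 120 × (-27) = -240 ft.
Airport 1 is higher by 10620 − (-240) = 10860 ft.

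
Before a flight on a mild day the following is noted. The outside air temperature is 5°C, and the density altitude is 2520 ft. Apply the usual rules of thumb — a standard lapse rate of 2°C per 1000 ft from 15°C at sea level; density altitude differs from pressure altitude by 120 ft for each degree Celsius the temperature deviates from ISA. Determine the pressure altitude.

DA = PA + 120 × (OAT − (15 − 2·PA/1000)) = PA + 120·OAT − 1800 + 0.24·PA = 1.24·PA + 120·OAT − 1800.
So 1.24·PA = 2520 − 120 × 5 + 1800 = 3720.
PA = 3720 / 1.24 = 3000 ft.

3000 ft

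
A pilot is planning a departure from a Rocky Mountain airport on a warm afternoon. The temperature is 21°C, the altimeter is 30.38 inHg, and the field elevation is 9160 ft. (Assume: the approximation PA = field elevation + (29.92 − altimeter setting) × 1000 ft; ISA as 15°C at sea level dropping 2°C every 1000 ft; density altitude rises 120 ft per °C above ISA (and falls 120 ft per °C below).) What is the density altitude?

Pressure altitude = 9160 + (29.92 − 30.38) × 1000 = 9160 + (-460) = 8700 ft.
ISA temperature at 8700 ft = 15 − 2 × (8700/1000) = -2.4°C.
ISA deviation = 21 − (-2.4) = +23.4°C.
Density altitude = 8700 + 120 × (23.4) = 11508 ft.

11508 ft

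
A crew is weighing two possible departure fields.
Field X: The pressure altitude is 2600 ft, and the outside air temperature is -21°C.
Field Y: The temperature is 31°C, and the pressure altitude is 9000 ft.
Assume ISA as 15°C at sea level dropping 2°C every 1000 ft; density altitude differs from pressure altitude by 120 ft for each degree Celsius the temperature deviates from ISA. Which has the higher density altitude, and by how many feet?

Field X: ISA temp = 9.8°C, deviation -30.8°C, DA = 2600 + 120 × (-30.8) = -1096 ft.
Field Y: ISA temp = -3°C, deviation +34°C, DA = 9000 + 120 × 34 = 13080 ft.
Field Y is higher by 13080 − (-1096) = 14176 ft.

Field Y by 14176 ft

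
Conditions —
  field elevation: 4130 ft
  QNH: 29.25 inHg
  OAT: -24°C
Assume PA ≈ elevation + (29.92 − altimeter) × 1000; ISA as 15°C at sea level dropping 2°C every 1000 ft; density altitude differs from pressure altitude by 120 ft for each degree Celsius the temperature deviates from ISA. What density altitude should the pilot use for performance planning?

Pressure altitude = 4130 + (29.92 − 29.25) × 1000 = 4130 + (+670) = 4800 ft.
ISA temperature at 4800 ft = 15 − 2 × (4800/1000) = 5.4°C.
ISA deviation = -24 − 5.4 = -29.4°C.
Density altitude = 4800 + 120 × (-29.4) = 1272 ft.

1272 ft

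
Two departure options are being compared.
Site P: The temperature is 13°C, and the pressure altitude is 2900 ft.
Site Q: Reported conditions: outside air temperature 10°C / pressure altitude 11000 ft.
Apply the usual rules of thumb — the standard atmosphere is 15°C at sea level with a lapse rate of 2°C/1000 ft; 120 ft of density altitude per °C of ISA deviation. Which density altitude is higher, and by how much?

Site Q by 9684 ft

Site P: ISA temp = 9.2°C, deviation +3.8°C, DA = 2900 + 120 × 3.8 = 3356 ft.
Site Q: ISA temp = -7°C, deviation +17°C, DA = 11000 + 120 × 17 = 13040 ft.
Site Q is higher by 13040 − 3356 = 9684 ft.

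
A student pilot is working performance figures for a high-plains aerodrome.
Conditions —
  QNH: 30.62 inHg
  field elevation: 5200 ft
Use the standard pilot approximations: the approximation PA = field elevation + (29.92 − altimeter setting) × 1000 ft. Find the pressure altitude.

4500 ft

Pressure correction = (29.92 − 30.62) × 1000 = -700 ft.
Pressure altitude = 5200 + (-700) = 4500 ft.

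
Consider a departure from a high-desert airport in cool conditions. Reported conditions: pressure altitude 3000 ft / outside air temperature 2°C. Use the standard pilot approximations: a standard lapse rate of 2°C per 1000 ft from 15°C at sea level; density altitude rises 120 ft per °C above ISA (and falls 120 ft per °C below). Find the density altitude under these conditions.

2160 ft

ISA temperature at 3000 ft = 15 − 2 × (3000/1000) = 9°C.
ISA deviation = 2 − 9 = -7°C.
Density altitude = 3000 + 120 × (-7) = 3000 + (-840) = 2160 ft.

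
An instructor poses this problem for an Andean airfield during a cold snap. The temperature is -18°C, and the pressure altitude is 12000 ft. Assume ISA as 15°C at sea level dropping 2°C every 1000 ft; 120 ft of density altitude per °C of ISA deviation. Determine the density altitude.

10920 ft

ISA temperature at 12000 ft = 15 − 2 × (12000/1000) = -9°C.
ISA deviation = -18 − (-9) = -9°C.
Density altitude = 12000 + 120 × (-9) = 12000 + (-1080) = 10920 ft.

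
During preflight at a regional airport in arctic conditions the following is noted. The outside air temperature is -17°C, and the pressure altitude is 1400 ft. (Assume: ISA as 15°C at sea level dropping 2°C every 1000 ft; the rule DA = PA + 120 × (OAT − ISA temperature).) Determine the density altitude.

ISA temperature at 1400 ft = 15 − 2 × (1400/1000) = 12.2°C.
ISA deviation = -17 − 12.2 = -29.2°C.
Density altitude = 1400 + 120 × (-29.2) = 1400 + (-3504) = -2104 ft.

-2104 ft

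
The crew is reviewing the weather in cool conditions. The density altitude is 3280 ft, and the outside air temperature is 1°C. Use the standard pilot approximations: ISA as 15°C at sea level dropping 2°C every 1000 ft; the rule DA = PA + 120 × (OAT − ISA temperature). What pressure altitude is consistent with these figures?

DA = PA + 120 × (OAT − (15 − 2·PA/1000)) = PA + 120·OAT − 1800 + 0.24·PA = 1.24·PA + 120·OAT − 1800.
So 1.24·PA = 3280 − 120 × 1 + 1800 = 4960.
PA = 4960 / 1.24 = 4000 ft.

4000 ft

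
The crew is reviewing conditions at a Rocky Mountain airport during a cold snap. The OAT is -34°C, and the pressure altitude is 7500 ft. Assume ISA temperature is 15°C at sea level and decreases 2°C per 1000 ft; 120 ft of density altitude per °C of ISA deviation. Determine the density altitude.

ISA temperature at 7500 ft = 15 − 2 × (7500/1000) = 0°C.
ISA deviation = -34 − 0 = -34°C.
Density altitude = 7500 + 120 × (-34) = 7500 + (-4080) = 3420 ft.

3420 ft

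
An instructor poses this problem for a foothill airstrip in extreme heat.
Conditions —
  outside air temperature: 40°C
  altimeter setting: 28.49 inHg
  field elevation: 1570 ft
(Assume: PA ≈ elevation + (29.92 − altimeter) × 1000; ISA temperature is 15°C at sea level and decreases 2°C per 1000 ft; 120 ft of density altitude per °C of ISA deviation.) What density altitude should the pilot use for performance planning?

6720 ft

Pressure altitude = 1570 + (29.92 − 28.49) × 1000 = 1570 + (+1430) = 3000 ft.
ISA temperature at 3000 ft = 15 − 2 × (3000/1000) = 9°C.
ISA deviation = 40 − 9 = +31°C.
Density altitude = 3000 + 120 × (31) = 6720 ft.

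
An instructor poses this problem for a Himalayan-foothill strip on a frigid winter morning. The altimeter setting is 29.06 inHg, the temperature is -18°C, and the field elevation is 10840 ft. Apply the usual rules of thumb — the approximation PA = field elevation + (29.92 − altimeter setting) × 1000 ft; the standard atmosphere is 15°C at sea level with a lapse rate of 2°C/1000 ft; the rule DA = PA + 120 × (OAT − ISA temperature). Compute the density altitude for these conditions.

Pressure altitude = 10840 + (29.92 − 29.06) × 1000 = 10840 + (+860) = 11700 ft.
ISA temperature at 11700 ft = 15 − 2 × (11700/1000) = -8.4°C.
ISA deviation = -18 − (-8.4) = -9.6°C.
Density altitude = 11700 + 120 × (-9.6) = 10548 ft.

10548 ft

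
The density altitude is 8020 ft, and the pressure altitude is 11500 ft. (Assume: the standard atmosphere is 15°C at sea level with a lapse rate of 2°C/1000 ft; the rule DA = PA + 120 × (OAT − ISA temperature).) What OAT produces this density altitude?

-37°C

Density altitude − pressure altitude = 8020 − 11500 = -3480 ft.
At 120 ft/°C that is an ISA deviation of -3480/120 = -29°C.
ISA temperature at 11500 ft = 15 − 2 × (11500/1000) = -8°C.
OAT = ISA + deviation = -8 + (-29) = -37°C.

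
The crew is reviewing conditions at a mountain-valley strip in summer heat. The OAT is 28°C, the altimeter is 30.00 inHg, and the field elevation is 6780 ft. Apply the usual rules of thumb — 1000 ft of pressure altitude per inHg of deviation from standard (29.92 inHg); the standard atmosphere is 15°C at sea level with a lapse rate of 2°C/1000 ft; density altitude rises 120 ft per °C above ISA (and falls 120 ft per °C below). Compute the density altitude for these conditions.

9868 ft

Pressure altitude = 6780 + (29.92 − 30.00) × 1000 = 6780 + (-80) = 6700 ft.
ISA temperature at 6700 ft = 15 − 2 × (6700/1000) = 1.6°C.
ISA deviation = 28 − 1.6 = +26.4°C.
Density altitude = 6700 + 120 × (26.4) = 9868 ft.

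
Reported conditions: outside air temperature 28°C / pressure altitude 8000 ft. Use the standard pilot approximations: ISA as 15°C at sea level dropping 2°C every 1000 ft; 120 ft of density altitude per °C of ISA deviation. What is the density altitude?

11480 ft

ISA temperature at 8000 ft = 15 − 2 × (8000/1000) = -1°C.
ISA deviation = 28 − (-1) = +29°C.
Density altitude = 8000 + 120 × (29) = 8000 + (+3480) = 11480 ft.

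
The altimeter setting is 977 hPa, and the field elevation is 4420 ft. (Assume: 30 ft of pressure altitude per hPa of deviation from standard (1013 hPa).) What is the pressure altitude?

Pressure correction = (1013 − 977) × 30 = +1080 ft.
Pressure altitude = 4420 + (+1080) = 5500 ft.

5500 ft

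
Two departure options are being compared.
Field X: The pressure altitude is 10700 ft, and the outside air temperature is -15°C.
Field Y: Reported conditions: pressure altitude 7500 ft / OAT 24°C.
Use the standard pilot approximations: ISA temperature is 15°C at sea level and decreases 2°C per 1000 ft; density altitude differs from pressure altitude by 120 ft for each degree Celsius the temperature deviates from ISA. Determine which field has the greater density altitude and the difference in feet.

Field Y by 712 ft

Field X: ISA temp = -6.4°C, deviation -8.6°C, DA = 10700 + 120 × (-8.6) = 9668 ft.
Field Y: ISA temp = 0°C, deviation +24°C, DA = 7500 + 120 × 24 = 10380 ft.
Field Y is higher by 10380 − 9668 = 712 ft.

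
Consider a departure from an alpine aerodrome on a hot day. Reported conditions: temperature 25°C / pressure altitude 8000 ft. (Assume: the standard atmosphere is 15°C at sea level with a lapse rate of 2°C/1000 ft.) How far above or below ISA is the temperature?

ISA+26°C

ISA temperature at 8000 ft = 15 − 2 × (8000/1000) = -1°C.
Deviation = OAT − ISA = 25 − (-1) = +26°C.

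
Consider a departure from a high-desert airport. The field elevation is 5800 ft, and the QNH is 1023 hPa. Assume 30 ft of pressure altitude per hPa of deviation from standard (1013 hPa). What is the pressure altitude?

Pressure correction = (1013 − 1023) × 30 = -300 ft.
Pressure altitude = 5800 + (-300) = 5500 ft.

5500 ft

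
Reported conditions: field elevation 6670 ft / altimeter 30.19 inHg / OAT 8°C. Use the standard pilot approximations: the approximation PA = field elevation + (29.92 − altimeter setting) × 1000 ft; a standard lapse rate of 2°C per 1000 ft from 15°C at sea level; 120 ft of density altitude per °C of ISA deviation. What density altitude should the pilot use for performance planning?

7096 ft

Pressure altitude = 6670 + (29.92 − 30.19) × 1000 = 6670 + (-270) = 6400 ft.
ISA temperature at 6400 ft = 15 − 2 × (6400/1000) = 2.2°C.
ISA deviation = 8 − 2.2 = +5.8°C.
Density altitude = 6400 + 120 × (5.8) = 7096 ft.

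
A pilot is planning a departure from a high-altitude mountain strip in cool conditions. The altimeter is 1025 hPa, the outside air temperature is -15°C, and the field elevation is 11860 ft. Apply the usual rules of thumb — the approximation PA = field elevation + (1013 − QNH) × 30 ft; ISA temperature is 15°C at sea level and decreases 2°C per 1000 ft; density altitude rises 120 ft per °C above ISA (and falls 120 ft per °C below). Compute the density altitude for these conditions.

10660 ft

Pressure altitude = 11860 + (1013 − 1025) × 30 = 11860 + (-360) = 11500 ft.
ISA temperature at 11500 ft = 15 − 2 × (11500/1000) = -8°C.
ISA deviation = -15 − (-8) = -7°C.
Density altitude = 11500 + 120 × (-7) = 10660 ft.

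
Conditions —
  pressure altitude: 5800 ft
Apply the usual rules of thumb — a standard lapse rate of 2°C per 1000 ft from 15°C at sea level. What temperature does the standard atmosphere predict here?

3.4°C

ISA temperature = 15 − 2 × (5800/1000) = 15 − 11.6 = 3.4°C.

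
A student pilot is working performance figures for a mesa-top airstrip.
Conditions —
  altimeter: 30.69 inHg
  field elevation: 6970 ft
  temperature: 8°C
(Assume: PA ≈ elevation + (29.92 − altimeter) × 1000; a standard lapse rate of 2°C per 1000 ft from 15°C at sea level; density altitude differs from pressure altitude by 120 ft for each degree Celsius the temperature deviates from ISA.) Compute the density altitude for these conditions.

Pressure altitude = 6970 + (29.92 − 30.69) × 1000 = 6970 + (-770) = 6200 ft.
ISA temperature at 6200 ft = 15 − 2 × (6200/1000) = 2.6°C.
ISA deviation = 8 − 2.6 = +5.4°C.
Density altitude = 6200 + 120 × (5.4) = 6848 ft.

6848 ft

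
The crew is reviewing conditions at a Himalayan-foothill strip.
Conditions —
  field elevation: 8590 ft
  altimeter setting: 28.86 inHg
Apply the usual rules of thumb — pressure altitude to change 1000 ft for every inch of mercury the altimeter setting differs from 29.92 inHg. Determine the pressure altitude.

Pressure correction = (29.92 − 28.86) × 1000 = +1060 ft.
Pressure altitude = 8590 + (+1060) = 9650 ft.

9650 ft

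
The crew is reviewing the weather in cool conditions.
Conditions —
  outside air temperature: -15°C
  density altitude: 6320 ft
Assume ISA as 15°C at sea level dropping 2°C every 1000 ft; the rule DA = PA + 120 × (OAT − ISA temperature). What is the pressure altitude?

DA = PA + 120 × (OAT − (15 − 2·PA/1000)) = PA + 120·OAT − 1800 + 0.24·PA = 1.24·PA + 120·OAT − 1800.
So 1.24·PA = 6320 − 120 × (-15) + 1800 = 9920.
PA = 9920 / 1.24 = 8000 ft.

8000 ft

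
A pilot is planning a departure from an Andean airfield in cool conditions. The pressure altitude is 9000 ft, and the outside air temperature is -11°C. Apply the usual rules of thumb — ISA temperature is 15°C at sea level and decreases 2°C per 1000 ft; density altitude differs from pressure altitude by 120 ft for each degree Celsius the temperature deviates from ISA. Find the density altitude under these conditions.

ISA temperature at 9000 ft = 15 − 2 × (9000/1000) = -3°C.
ISA deviation = -11 − (-3) = -8°C.
Density altitude = 9000 + 120 × (-8) = 9000 + (-960) = 8040 ft.

8040 ft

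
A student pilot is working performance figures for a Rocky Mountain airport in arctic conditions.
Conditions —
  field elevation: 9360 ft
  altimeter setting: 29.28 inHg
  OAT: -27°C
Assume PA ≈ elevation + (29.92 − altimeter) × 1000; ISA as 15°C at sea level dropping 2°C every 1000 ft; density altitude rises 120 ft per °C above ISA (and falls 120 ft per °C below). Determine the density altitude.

7360 ft

Pressure altitude = 9360 + (29.92 − 29.28) × 1000 = 9360 + (+640) = 10000 ft.
ISA temperature at 10000 ft = 15 − 2 × (10000/1000) = -5°C.
ISA deviation = -27 − (-5) = -22°C.
Density altitude = 10000 + 120 × (-22) = 7360 ft.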